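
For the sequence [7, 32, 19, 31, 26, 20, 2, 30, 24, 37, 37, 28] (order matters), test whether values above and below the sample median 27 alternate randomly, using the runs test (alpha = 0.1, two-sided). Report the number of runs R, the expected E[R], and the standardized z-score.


Step 1: Compute median = 27; label A = above, B = below.
Labels in order: BABABBBABAAA  (n_A = 6, n_B = 6)
Step 2: Count runs R = 8.
Step 3: Under H0 (random ordering), E[R] = 2*n_A*n_B/(n_A+n_B) + 1 = 2*6*6/12 + 1 = 7.0000.
        Var[R] = 2*n_A*n_B*(2*n_A*n_B - n_A - n_B) / ((n_A+n_B)^2 * (n_A+n_B-1)) = 4320/1584 = 2.7273.
        SD[R] = 1.6514.
Step 4: Continuity-corrected z = (R - 0.5 - E[R]) / SD[R] = (8 - 0.5 - 7.0000) / 1.6514 = 0.3028.
Step 5: Two-sided p-value via normal approximation = 2*(1 - Phi(|z|)) = 0.762069.
Step 6: alpha = 0.1. fail to reject H0.

R = 8, z = 0.3028, p = 0.762069, fail to reject H0.


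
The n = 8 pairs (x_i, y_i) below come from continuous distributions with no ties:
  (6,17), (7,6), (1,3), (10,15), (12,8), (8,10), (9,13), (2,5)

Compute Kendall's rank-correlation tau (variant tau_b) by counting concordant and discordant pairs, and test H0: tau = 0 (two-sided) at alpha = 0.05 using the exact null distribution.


Step 1: Enumerate the 28 unordered pairs (i,j) with i<j and classify each by sign(x_j-x_i) * sign(y_j-y_i).
  (1,2):dx=+1,dy=-11->D; (1,3):dx=-5,dy=-14->C; (1,4):dx=+4,dy=-2->D; (1,5):dx=+6,dy=-9->D
  (1,6):dx=+2,dy=-7->D; (1,7):dx=+3,dy=-4->D; (1,8):dx=-4,dy=-12->C; (2,3):dx=-6,dy=-3->C
  (2,4):dx=+3,dy=+9->C; (2,5):dx=+5,dy=+2->C; (2,6):dx=+1,dy=+4->C; (2,7):dx=+2,dy=+7->C
  (2,8):dx=-5,dy=-1->C; (3,4):dx=+9,dy=+12->C; (3,5):dx=+11,dy=+5->C; (3,6):dx=+7,dy=+7->C
  (3,7):dx=+8,dy=+10->C; (3,8):dx=+1,dy=+2->C; (4,5):dx=+2,dy=-7->D; (4,6):dx=-2,dy=-5->C
  (4,7):dx=-1,dy=-2->C; (4,8):dx=-8,dy=-10->C; (5,6):dx=-4,dy=+2->D; (5,7):dx=-3,dy=+5->D
  (5,8):dx=-10,dy=-3->C; (6,7):dx=+1,dy=+3->C; (6,8):dx=-6,dy=-5->C; (7,8):dx=-7,dy=-8->C
Step 2: C = 20, D = 8, total pairs = 28.
Step 3: tau = (C - D)/(n(n-1)/2) = (20 - 8)/28 = 0.428571.
Step 4: Exact two-sided p-value (enumerate n! = 40320 permutations of y under H0): p = 0.178869.
Step 5: alpha = 0.05. fail to reject H0.

tau_b = 0.4286 (C=20, D=8), p = 0.178869, fail to reject H0.


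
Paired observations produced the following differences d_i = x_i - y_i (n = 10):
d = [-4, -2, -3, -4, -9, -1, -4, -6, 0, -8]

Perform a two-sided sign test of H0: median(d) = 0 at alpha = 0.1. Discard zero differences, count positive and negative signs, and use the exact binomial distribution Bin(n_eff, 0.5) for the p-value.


Step 1: Discard zero differences. Original n = 10; n_eff = number of nonzero differences = 9.
Nonzero differences (with sign): -4, -2, -3, -4, -9, -1, -4, -6, -8
Step 2: Count signs: positive = 0, negative = 9.
Step 3: Under H0: P(positive) = 0.5, so the number of positives S ~ Bin(9, 0.5).
Step 4: Two-sided exact p-value = sum of Bin(9,0.5) probabilities at or below the observed probability = 0.003906.
Step 5: alpha = 0.1. reject H0.

n_eff = 9, pos = 0, neg = 9, p = 0.003906, reject H0.


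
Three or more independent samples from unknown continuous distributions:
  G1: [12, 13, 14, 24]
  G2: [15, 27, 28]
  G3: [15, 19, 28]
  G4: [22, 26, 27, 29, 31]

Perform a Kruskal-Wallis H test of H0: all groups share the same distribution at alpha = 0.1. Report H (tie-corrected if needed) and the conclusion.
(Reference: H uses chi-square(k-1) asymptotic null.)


Step 1: Combine all N = 15 observations and assign midranks.
sorted (value, group, rank): (12,G1,1), (13,G1,2), (14,G1,3), (15,G2,4.5), (15,G3,4.5), (19,G3,6), (22,G4,7), (24,G1,8), (26,G4,9), (27,G2,10.5), (27,G4,10.5), (28,G2,12.5), (28,G3,12.5), (29,G4,14), (31,G4,15)
Step 2: Sum ranks within each group.
R_1 = 14 (n_1 = 4)
R_2 = 27.5 (n_2 = 3)
R_3 = 23 (n_3 = 3)
R_4 = 55.5 (n_4 = 5)
Step 3: H = 12/(N(N+1)) * sum(R_i^2/n_i) - 3(N+1)
     = 12/(15*16) * (14^2/4 + 27.5^2/3 + 23^2/3 + 55.5^2/5) - 3*16
     = 0.050000 * 1093.47 - 48
     = 6.673333.
Step 4: Ties present; correction factor C = 1 - 18/(15^3 - 15) = 0.994643. Corrected H = 6.673333 / 0.994643 = 6.709276.
Step 5: Under H0, H ~ chi^2(3); p-value = 0.081765.
Step 6: alpha = 0.1. reject H0.

H = 6.7093, df = 3, p = 0.081765, reject H0.


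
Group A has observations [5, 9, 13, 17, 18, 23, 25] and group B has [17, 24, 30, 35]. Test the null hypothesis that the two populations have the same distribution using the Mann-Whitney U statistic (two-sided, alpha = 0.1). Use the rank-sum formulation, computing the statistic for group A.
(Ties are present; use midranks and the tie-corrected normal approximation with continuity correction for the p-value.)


Step 1: Combine and sort all 11 observations; assign midranks.
sorted (value, group): (5,X), (9,X), (13,X), (17,X), (17,Y), (18,X), (23,X), (24,Y), (25,X), (30,Y), (35,Y)
ranks: 5->1, 9->2, 13->3, 17->4.5, 17->4.5, 18->6, 23->7, 24->8, 25->9, 30->10, 35->11
Step 2: Rank sum for X: R1 = 1 + 2 + 3 + 4.5 + 6 + 7 + 9 = 32.5.
Step 3: U_X = R1 - n1(n1+1)/2 = 32.5 - 7*8/2 = 32.5 - 28 = 4.5.
       U_Y = n1*n2 - U_X = 28 - 4.5 = 23.5.
Step 4: Ties are present, so use the tie-corrected normal approximation (with continuity correction) for the p-value.
Step 5: p-value = 0.088247; compare to alpha = 0.1. reject H0.

U_X = 4.5, p = 0.088247, reject H0 at alpha = 0.1.


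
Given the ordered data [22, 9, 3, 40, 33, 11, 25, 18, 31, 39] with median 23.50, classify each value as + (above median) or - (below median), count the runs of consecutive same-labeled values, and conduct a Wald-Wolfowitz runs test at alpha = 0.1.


Step 1: Compute median = 23.50; label A = above, B = below.
Labels in order: BBBAABABAA  (n_A = 5, n_B = 5)
Step 2: Count runs R = 6.
Step 3: Under H0 (random ordering), E[R] = 2*n_A*n_B/(n_A+n_B) + 1 = 2*5*5/10 + 1 = 6.0000.
        Var[R] = 2*n_A*n_B*(2*n_A*n_B - n_A - n_B) / ((n_A+n_B)^2 * (n_A+n_B-1)) = 2000/900 = 2.2222.
        SD[R] = 1.4907.
Step 4: R = E[R], so z = 0 with no continuity correction.
Step 5: Two-sided p-value via normal approximation = 2*(1 - Phi(|z|)) = 1.000000.
Step 6: alpha = 0.1. fail to reject H0.

R = 6, z = 0.0000, p = 1.000000, fail to reject H0.


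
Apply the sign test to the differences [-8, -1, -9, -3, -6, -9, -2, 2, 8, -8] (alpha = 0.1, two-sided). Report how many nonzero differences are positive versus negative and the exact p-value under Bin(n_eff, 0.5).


Step 1: Discard zero differences. Original n = 10; n_eff = number of nonzero differences = 10.
Nonzero differences (with sign): -8, -1, -9, -3, -6, -9, -2, +2, +8, -8
Step 2: Count signs: positive = 2, negative = 8.
Step 3: Under H0: P(positive) = 0.5, so the number of positives S ~ Bin(10, 0.5).
Step 4: Two-sided exact p-value = sum of Bin(10,0.5) probabilities at or below the observed probability = 0.109375.
Step 5: alpha = 0.1. fail to reject H0.

n_eff = 10, pos = 2, neg = 8, p = 0.109375, fail to reject H0.


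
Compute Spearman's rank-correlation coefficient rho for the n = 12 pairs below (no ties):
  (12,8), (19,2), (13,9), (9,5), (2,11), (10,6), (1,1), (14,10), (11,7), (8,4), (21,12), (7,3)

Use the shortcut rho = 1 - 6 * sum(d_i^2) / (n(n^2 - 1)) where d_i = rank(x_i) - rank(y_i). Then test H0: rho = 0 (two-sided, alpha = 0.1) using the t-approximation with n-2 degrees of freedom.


Step 1: Rank x and y separately (midranks; no ties here).
rank(x): 12->8, 19->11, 13->9, 9->5, 2->2, 10->6, 1->1, 14->10, 11->7, 8->4, 21->12, 7->3
rank(y): 8->8, 2->2, 9->9, 5->5, 11->11, 6->6, 1->1, 10->10, 7->7, 4->4, 12->12, 3->3
Step 2: d_i = R_x(i) - R_y(i); compute d_i^2.
  (8-8)^2=0, (11-2)^2=81, (9-9)^2=0, (5-5)^2=0, (2-11)^2=81, (6-6)^2=0, (1-1)^2=0, (10-10)^2=0, (7-7)^2=0, (4-4)^2=0, (12-12)^2=0, (3-3)^2=0
sum(d^2) = 162.
Step 3: rho = 1 - 6*162 / (12*(12^2 - 1)) = 1 - 972/1716 = 0.433566.
Step 4: Under H0, t = rho * sqrt((n-2)/(1-rho^2)) = 1.5215 ~ t(10).
Step 5: Two-sided p-value from the t-distribution with 10 df = 0.159106.
Step 6: alpha = 0.1. fail to reject H0.

rho = 0.4336, p = 0.159106, fail to reject H0 at alpha = 0.1.


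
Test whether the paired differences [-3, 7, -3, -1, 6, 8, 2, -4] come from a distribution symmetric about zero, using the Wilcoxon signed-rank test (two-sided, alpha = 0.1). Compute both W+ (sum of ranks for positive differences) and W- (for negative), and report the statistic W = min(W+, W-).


Step 1: Drop any zero differences (none here) and take |d_i|.
|d| = [3, 7, 3, 1, 6, 8, 2, 4]
Step 2: Midrank |d_i| (ties get averaged ranks).
ranks: |3|->3.5, |7|->7, |3|->3.5, |1|->1, |6|->6, |8|->8, |2|->2, |4|->5
Step 3: Attach original signs; sum ranks with positive sign and with negative sign.
W+ = 7 + 6 + 8 + 2 = 23
W- = 3.5 + 3.5 + 1 + 5 = 13
(Check: W+ + W- = 36 should equal n(n+1)/2 = 36.)
Step 4: Test statistic W = min(W+, W-) = 13.
Step 5: Ties in |d|, so use the tie-corrected normal approximation.
        E[W] = n(n+1)/4 = 8*9/4 = 18.
        Tie groups: |d|=3 (t=2); sum(t^3 - t) = 6.
        Var[W] = n(n+1)(2n+1)/24 - sum(t^3-t)/48 = 1224/24 - 6/48 = 50.875.
        z = (W - E[W]) / sqrt(Var[W]) = (13 - 18) / 7.1327 = -0.7010.
        Two-sided p = 2*Phi(z) = 0.483303.
Step 6: alpha = 0.1. fail to reject H0.

W+ = 23, W- = 13, W = min = 13, p = 0.483303, fail to reject H0.


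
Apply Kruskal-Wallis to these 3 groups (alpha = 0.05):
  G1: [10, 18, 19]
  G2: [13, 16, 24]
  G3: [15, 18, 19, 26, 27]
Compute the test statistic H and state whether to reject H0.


Step 1: Combine all N = 11 observations and assign midranks.
sorted (value, group, rank): (10,G1,1), (13,G2,2), (15,G3,3), (16,G2,4), (18,G1,5.5), (18,G3,5.5), (19,G1,7.5), (19,G3,7.5), (24,G2,9), (26,G3,10), (27,G3,11)
Step 2: Sum ranks within each group.
R_1 = 14 (n_1 = 3)
R_2 = 15 (n_2 = 3)
R_3 = 37 (n_3 = 5)
Step 3: H = 12/(N(N+1)) * sum(R_i^2/n_i) - 3(N+1)
     = 12/(11*12) * (14^2/3 + 15^2/3 + 37^2/5) - 3*12
     = 0.090909 * 414.133 - 36
     = 1.648485.
Step 4: Ties present; correction factor C = 1 - 12/(11^3 - 11) = 0.990909. Corrected H = 1.648485 / 0.990909 = 1.663609.
Step 5: Under H0, H ~ chi^2(2); p-value = 0.435263.
Step 6: alpha = 0.05. fail to reject H0.

H = 1.6636, df = 2, p = 0.435263, fail to reject H0.


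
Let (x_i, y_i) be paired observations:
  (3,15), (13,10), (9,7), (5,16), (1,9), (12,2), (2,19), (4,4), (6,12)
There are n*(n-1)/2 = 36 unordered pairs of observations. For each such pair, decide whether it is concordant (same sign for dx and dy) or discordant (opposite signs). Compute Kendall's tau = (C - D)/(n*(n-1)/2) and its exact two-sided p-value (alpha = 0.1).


Step 1: Enumerate the 36 unordered pairs (i,j) with i<j and classify each by sign(x_j-x_i) * sign(y_j-y_i).
  (1,2):dx=+10,dy=-5->D; (1,3):dx=+6,dy=-8->D; (1,4):dx=+2,dy=+1->C; (1,5):dx=-2,dy=-6->C
  (1,6):dx=+9,dy=-13->D; (1,7):dx=-1,dy=+4->D; (1,8):dx=+1,dy=-11->D; (1,9):dx=+3,dy=-3->D
  (2,3):dx=-4,dy=-3->C; (2,4):dx=-8,dy=+6->D; (2,5):dx=-12,dy=-1->C; (2,6):dx=-1,dy=-8->C
  (2,7):dx=-11,dy=+9->D; (2,8):dx=-9,dy=-6->C; (2,9):dx=-7,dy=+2->D; (3,4):dx=-4,dy=+9->D
  (3,5):dx=-8,dy=+2->D; (3,6):dx=+3,dy=-5->D; (3,7):dx=-7,dy=+12->D; (3,8):dx=-5,dy=-3->C
  (3,9):dx=-3,dy=+5->D; (4,5):dx=-4,dy=-7->C; (4,6):dx=+7,dy=-14->D; (4,7):dx=-3,dy=+3->D
  (4,8):dx=-1,dy=-12->C; (4,9):dx=+1,dy=-4->D; (5,6):dx=+11,dy=-7->D; (5,7):dx=+1,dy=+10->C
  (5,8):dx=+3,dy=-5->D; (5,9):dx=+5,dy=+3->C; (6,7):dx=-10,dy=+17->D; (6,8):dx=-8,dy=+2->D
  (6,9):dx=-6,dy=+10->D; (7,8):dx=+2,dy=-15->D; (7,9):dx=+4,dy=-7->D; (8,9):dx=+2,dy=+8->C
Step 2: C = 12, D = 24, total pairs = 36.
Step 3: tau = (C - D)/(n(n-1)/2) = (12 - 24)/36 = -0.333333.
Step 4: Exact two-sided p-value (enumerate n! = 362880 permutations of y under H0): p = 0.259518.
Step 5: alpha = 0.1. fail to reject H0.

tau_b = -0.3333 (C=12, D=24), p = 0.259518, fail to reject H0.


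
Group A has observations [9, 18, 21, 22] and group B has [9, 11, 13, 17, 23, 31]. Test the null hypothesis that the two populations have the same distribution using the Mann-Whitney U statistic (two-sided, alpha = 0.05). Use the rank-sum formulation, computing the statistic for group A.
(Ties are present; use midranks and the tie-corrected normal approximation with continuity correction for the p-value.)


Step 1: Combine and sort all 10 observations; assign midranks.
sorted (value, group): (9,X), (9,Y), (11,Y), (13,Y), (17,Y), (18,X), (21,X), (22,X), (23,Y), (31,Y)
ranks: 9->1.5, 9->1.5, 11->3, 13->4, 17->5, 18->6, 21->7, 22->8, 23->9, 31->10
Step 2: Rank sum for X: R1 = 1.5 + 6 + 7 + 8 = 22.5.
Step 3: U_X = R1 - n1(n1+1)/2 = 22.5 - 4*5/2 = 22.5 - 10 = 12.5.
       U_Y = n1*n2 - U_X = 24 - 12.5 = 11.5.
Step 4: Ties are present, so use the tie-corrected normal approximation (with continuity correction) for the p-value.
Step 5: p-value = 1.000000; compare to alpha = 0.05. fail to reject H0.

U_X = 12.5, p = 1.000000, fail to reject H0 at alpha = 0.05.


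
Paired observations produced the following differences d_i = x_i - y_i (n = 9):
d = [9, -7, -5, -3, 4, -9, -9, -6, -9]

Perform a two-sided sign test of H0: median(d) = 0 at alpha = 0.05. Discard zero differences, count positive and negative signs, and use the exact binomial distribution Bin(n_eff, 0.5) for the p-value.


Step 1: Discard zero differences. Original n = 9; n_eff = number of nonzero differences = 9.
Nonzero differences (with sign): +9, -7, -5, -3, +4, -9, -9, -6, -9
Step 2: Count signs: positive = 2, negative = 7.
Step 3: Under H0: P(positive) = 0.5, so the number of positives S ~ Bin(9, 0.5).
Step 4: Two-sided exact p-value = sum of Bin(9,0.5) probabilities at or below the observed probability = 0.179688.
Step 5: alpha = 0.05. fail to reject H0.

n_eff = 9, pos = 2, neg = 7, p = 0.179688, fail to reject H0.


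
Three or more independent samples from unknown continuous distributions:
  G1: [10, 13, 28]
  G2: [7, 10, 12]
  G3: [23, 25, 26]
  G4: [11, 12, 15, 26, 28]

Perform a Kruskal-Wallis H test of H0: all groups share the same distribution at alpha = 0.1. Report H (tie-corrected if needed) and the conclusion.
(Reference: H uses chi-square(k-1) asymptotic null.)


Step 1: Combine all N = 14 observations and assign midranks.
sorted (value, group, rank): (7,G2,1), (10,G1,2.5), (10,G2,2.5), (11,G4,4), (12,G2,5.5), (12,G4,5.5), (13,G1,7), (15,G4,8), (23,G3,9), (25,G3,10), (26,G3,11.5), (26,G4,11.5), (28,G1,13.5), (28,G4,13.5)
Step 2: Sum ranks within each group.
R_1 = 23 (n_1 = 3)
R_2 = 9 (n_2 = 3)
R_3 = 30.5 (n_3 = 3)
R_4 = 42.5 (n_4 = 5)
Step 3: H = 12/(N(N+1)) * sum(R_i^2/n_i) - 3(N+1)
     = 12/(14*15) * (23^2/3 + 9^2/3 + 30.5^2/3 + 42.5^2/5) - 3*15
     = 0.057143 * 874.667 - 45
     = 4.980952.
Step 4: Ties present; correction factor C = 1 - 24/(14^3 - 14) = 0.991209. Corrected H = 4.980952 / 0.991209 = 5.025129.
Step 5: Under H0, H ~ chi^2(3); p-value = 0.169966.
Step 6: alpha = 0.1. fail to reject H0.

H = 5.0251, df = 3, p = 0.169966, fail to reject H0.


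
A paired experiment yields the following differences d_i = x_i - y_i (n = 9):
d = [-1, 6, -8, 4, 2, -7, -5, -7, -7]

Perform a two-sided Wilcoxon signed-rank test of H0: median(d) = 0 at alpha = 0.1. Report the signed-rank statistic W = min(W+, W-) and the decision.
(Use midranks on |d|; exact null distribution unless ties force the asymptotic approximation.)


Step 1: Drop any zero differences (none here) and take |d_i|.
|d| = [1, 6, 8, 4, 2, 7, 5, 7, 7]
Step 2: Midrank |d_i| (ties get averaged ranks).
ranks: |1|->1, |6|->5, |8|->9, |4|->3, |2|->2, |7|->7, |5|->4, |7|->7, |7|->7
Step 3: Attach original signs; sum ranks with positive sign and with negative sign.
W+ = 5 + 3 + 2 = 10
W- = 1 + 9 + 7 + 4 + 7 + 7 = 35
(Check: W+ + W- = 45 should equal n(n+1)/2 = 45.)
Step 4: Test statistic W = min(W+, W-) = 10.
Step 5: Ties in |d|, so use the tie-corrected normal approximation.
        E[W] = n(n+1)/4 = 9*10/4 = 22.5.
        Tie groups: |d|=7 (t=3); sum(t^3 - t) = 24.
        Var[W] = n(n+1)(2n+1)/24 - sum(t^3-t)/48 = 1710/24 - 24/48 = 70.75.
        z = (W - E[W]) / sqrt(Var[W]) = (10 - 22.5) / 8.4113 = -1.4861.
        Two-sided p = 2*Phi(z) = 0.137254.
Step 6: alpha = 0.1. fail to reject H0.

W+ = 10, W- = 35, W = min = 10, p = 0.137254, fail to reject H0.


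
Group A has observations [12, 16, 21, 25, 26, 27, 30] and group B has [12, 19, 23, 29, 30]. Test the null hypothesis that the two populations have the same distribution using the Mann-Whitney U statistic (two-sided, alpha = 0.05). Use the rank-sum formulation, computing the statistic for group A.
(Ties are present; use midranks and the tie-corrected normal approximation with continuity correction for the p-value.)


Step 1: Combine and sort all 12 observations; assign midranks.
sorted (value, group): (12,X), (12,Y), (16,X), (19,Y), (21,X), (23,Y), (25,X), (26,X), (27,X), (29,Y), (30,X), (30,Y)
ranks: 12->1.5, 12->1.5, 16->3, 19->4, 21->5, 23->6, 25->7, 26->8, 27->9, 29->10, 30->11.5, 30->11.5
Step 2: Rank sum for X: R1 = 1.5 + 3 + 5 + 7 + 8 + 9 + 11.5 = 45.
Step 3: U_X = R1 - n1(n1+1)/2 = 45 - 7*8/2 = 45 - 28 = 17.
       U_Y = n1*n2 - U_X = 35 - 17 = 18.
Step 4: Ties are present, so use the tie-corrected normal approximation (with continuity correction) for the p-value.
Step 5: p-value = 1.000000; compare to alpha = 0.05. fail to reject H0.

U_X = 17, p = 1.000000, fail to reject H0 at alpha = 0.05.


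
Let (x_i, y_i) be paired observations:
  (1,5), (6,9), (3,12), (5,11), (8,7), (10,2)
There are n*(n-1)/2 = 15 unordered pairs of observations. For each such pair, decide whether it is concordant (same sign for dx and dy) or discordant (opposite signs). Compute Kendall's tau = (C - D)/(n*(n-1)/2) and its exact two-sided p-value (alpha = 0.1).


Step 1: Enumerate the 15 unordered pairs (i,j) with i<j and classify each by sign(x_j-x_i) * sign(y_j-y_i).
  (1,2):dx=+5,dy=+4->C; (1,3):dx=+2,dy=+7->C; (1,4):dx=+4,dy=+6->C; (1,5):dx=+7,dy=+2->C
  (1,6):dx=+9,dy=-3->D; (2,3):dx=-3,dy=+3->D; (2,4):dx=-1,dy=+2->D; (2,5):dx=+2,dy=-2->D
  (2,6):dx=+4,dy=-7->D; (3,4):dx=+2,dy=-1->D; (3,5):dx=+5,dy=-5->D; (3,6):dx=+7,dy=-10->D
  (4,5):dx=+3,dy=-4->D; (4,6):dx=+5,dy=-9->D; (5,6):dx=+2,dy=-5->D
Step 2: C = 4, D = 11, total pairs = 15.
Step 3: tau = (C - D)/(n(n-1)/2) = (4 - 11)/15 = -0.466667.
Step 4: Exact two-sided p-value (enumerate n! = 720 permutations of y under H0): p = 0.272222.
Step 5: alpha = 0.1. fail to reject H0.

tau_b = -0.4667 (C=4, D=11), p = 0.272222, fail to reject H0.


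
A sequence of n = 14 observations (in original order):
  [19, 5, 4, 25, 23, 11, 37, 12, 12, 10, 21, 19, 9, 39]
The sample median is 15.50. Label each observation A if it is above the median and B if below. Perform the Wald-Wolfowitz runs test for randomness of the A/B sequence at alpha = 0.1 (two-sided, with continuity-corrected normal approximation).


Step 1: Compute median = 15.50; label A = above, B = below.
Labels in order: ABBAABABBBAABA  (n_A = 7, n_B = 7)
Step 2: Count runs R = 9.
Step 3: Under H0 (random ordering), E[R] = 2*n_A*n_B/(n_A+n_B) + 1 = 2*7*7/14 + 1 = 8.0000.
        Var[R] = 2*n_A*n_B*(2*n_A*n_B - n_A - n_B) / ((n_A+n_B)^2 * (n_A+n_B-1)) = 8232/2548 = 3.2308.
        SD[R] = 1.7974.
Step 4: Continuity-corrected z = (R - 0.5 - E[R]) / SD[R] = (9 - 0.5 - 8.0000) / 1.7974 = 0.2782.
Step 5: Two-sided p-value via normal approximation = 2*(1 - Phi(|z|)) = 0.780879.
Step 6: alpha = 0.1. fail to reject H0.

R = 9, z = 0.2782, p = 0.780879, fail to reject H0.


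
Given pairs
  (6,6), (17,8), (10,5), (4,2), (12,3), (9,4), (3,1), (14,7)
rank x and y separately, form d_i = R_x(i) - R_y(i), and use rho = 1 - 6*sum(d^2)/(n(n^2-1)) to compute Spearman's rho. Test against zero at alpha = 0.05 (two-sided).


Step 1: Rank x and y separately (midranks; no ties here).
rank(x): 6->3, 17->8, 10->5, 4->2, 12->6, 9->4, 3->1, 14->7
rank(y): 6->6, 8->8, 5->5, 2->2, 3->3, 4->4, 1->1, 7->7
Step 2: d_i = R_x(i) - R_y(i); compute d_i^2.
  (3-6)^2=9, (8-8)^2=0, (5-5)^2=0, (2-2)^2=0, (6-3)^2=9, (4-4)^2=0, (1-1)^2=0, (7-7)^2=0
sum(d^2) = 18.
Step 3: rho = 1 - 6*18 / (8*(8^2 - 1)) = 1 - 108/504 = 0.785714.
Step 4: Under H0, t = rho * sqrt((n-2)/(1-rho^2)) = 3.1113 ~ t(6).
Step 5: Two-sided p-value from the t-distribution with 6 df = 0.020815.
Step 6: alpha = 0.05. reject H0.

rho = 0.7857, p = 0.020815, reject H0 at alpha = 0.05.


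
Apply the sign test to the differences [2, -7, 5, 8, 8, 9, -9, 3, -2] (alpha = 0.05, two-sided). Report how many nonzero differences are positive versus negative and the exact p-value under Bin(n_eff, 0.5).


Step 1: Discard zero differences. Original n = 9; n_eff = number of nonzero differences = 9.
Nonzero differences (with sign): +2, -7, +5, +8, +8, +9, -9, +3, -2
Step 2: Count signs: positive = 6, negative = 3.
Step 3: Under H0: P(positive) = 0.5, so the number of positives S ~ Bin(9, 0.5).
Step 4: Two-sided exact p-value = sum of Bin(9,0.5) probabilities at or below the observed probability = 0.507812.
Step 5: alpha = 0.05. fail to reject H0.

n_eff = 9, pos = 6, neg = 3, p = 0.507812, fail to reject H0.


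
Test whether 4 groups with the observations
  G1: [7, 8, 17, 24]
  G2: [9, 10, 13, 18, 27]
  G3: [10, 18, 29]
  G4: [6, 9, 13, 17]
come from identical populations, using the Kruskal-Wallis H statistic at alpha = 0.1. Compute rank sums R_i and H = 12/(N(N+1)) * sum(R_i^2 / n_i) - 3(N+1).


Step 1: Combine all N = 16 observations and assign midranks.
sorted (value, group, rank): (6,G4,1), (7,G1,2), (8,G1,3), (9,G2,4.5), (9,G4,4.5), (10,G2,6.5), (10,G3,6.5), (13,G2,8.5), (13,G4,8.5), (17,G1,10.5), (17,G4,10.5), (18,G2,12.5), (18,G3,12.5), (24,G1,14), (27,G2,15), (29,G3,16)
Step 2: Sum ranks within each group.
R_1 = 29.5 (n_1 = 4)
R_2 = 47 (n_2 = 5)
R_3 = 35 (n_3 = 3)
R_4 = 24.5 (n_4 = 4)
Step 3: H = 12/(N(N+1)) * sum(R_i^2/n_i) - 3(N+1)
     = 12/(16*17) * (29.5^2/4 + 47^2/5 + 35^2/3 + 24.5^2/4) - 3*17
     = 0.044118 * 1217.76 - 51
     = 2.724632.
Step 4: Ties present; correction factor C = 1 - 30/(16^3 - 16) = 0.992647. Corrected H = 2.724632 / 0.992647 = 2.744815.
Step 5: Under H0, H ~ chi^2(3); p-value = 0.432665.
Step 6: alpha = 0.1. fail to reject H0.

H = 2.7448, df = 3, p = 0.432665, fail to reject H0.


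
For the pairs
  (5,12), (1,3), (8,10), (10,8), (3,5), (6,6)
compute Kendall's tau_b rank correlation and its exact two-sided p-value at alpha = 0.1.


Step 1: Enumerate the 15 unordered pairs (i,j) with i<j and classify each by sign(x_j-x_i) * sign(y_j-y_i).
  (1,2):dx=-4,dy=-9->C; (1,3):dx=+3,dy=-2->D; (1,4):dx=+5,dy=-4->D; (1,5):dx=-2,dy=-7->C
  (1,6):dx=+1,dy=-6->D; (2,3):dx=+7,dy=+7->C; (2,4):dx=+9,dy=+5->C; (2,5):dx=+2,dy=+2->C
  (2,6):dx=+5,dy=+3->C; (3,4):dx=+2,dy=-2->D; (3,5):dx=-5,dy=-5->C; (3,6):dx=-2,dy=-4->C
  (4,5):dx=-7,dy=-3->C; (4,6):dx=-4,dy=-2->C; (5,6):dx=+3,dy=+1->C
Step 2: C = 11, D = 4, total pairs = 15.
Step 3: tau = (C - D)/(n(n-1)/2) = (11 - 4)/15 = 0.466667.
Step 4: Exact two-sided p-value (enumerate n! = 720 permutations of y under H0): p = 0.272222.
Step 5: alpha = 0.1. fail to reject H0.

tau_b = 0.4667 (C=11, D=4), p = 0.272222, fail to reject H0.


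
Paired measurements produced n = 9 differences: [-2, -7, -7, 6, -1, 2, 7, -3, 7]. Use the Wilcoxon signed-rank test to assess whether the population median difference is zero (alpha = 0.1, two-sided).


Step 1: Drop any zero differences (none here) and take |d_i|.
|d| = [2, 7, 7, 6, 1, 2, 7, 3, 7]
Step 2: Midrank |d_i| (ties get averaged ranks).
ranks: |2|->2.5, |7|->7.5, |7|->7.5, |6|->5, |1|->1, |2|->2.5, |7|->7.5, |3|->4, |7|->7.5
Step 3: Attach original signs; sum ranks with positive sign and with negative sign.
W+ = 5 + 2.5 + 7.5 + 7.5 = 22.5
W- = 2.5 + 7.5 + 7.5 + 1 + 4 = 22.5
(Check: W+ + W- = 45 should equal n(n+1)/2 = 45.)
Step 4: Test statistic W = min(W+, W-) = 22.5.
Step 5: Ties in |d|, so use the tie-corrected normal approximation.
        E[W] = n(n+1)/4 = 9*10/4 = 22.5.
        Tie groups: |d|=2 (t=2), |d|=7 (t=4); sum(t^3 - t) = 66.
        Var[W] = n(n+1)(2n+1)/24 - sum(t^3-t)/48 = 1710/24 - 66/48 = 69.875.
        z = (W - E[W]) / sqrt(Var[W]) = (22.5 - 22.5) / 8.3591 = 0.0000.
        Two-sided p = 2*Phi(z) = 1.000000.
Step 6: alpha = 0.1. fail to reject H0.

W+ = 22.5, W- = 22.5, W = min = 22.5, p = 1.000000, fail to reject H0.


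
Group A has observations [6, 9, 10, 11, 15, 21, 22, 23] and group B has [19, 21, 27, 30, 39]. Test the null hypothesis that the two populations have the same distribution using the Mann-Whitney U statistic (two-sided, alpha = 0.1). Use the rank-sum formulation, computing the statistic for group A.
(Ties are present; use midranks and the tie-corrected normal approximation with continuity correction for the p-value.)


Step 1: Combine and sort all 13 observations; assign midranks.
sorted (value, group): (6,X), (9,X), (10,X), (11,X), (15,X), (19,Y), (21,X), (21,Y), (22,X), (23,X), (27,Y), (30,Y), (39,Y)
ranks: 6->1, 9->2, 10->3, 11->4, 15->5, 19->6, 21->7.5, 21->7.5, 22->9, 23->10, 27->11, 30->12, 39->13
Step 2: Rank sum for X: R1 = 1 + 2 + 3 + 4 + 5 + 7.5 + 9 + 10 = 41.5.
Step 3: U_X = R1 - n1(n1+1)/2 = 41.5 - 8*9/2 = 41.5 - 36 = 5.5.
       U_Y = n1*n2 - U_X = 40 - 5.5 = 34.5.
Step 4: Ties are present, so use the tie-corrected normal approximation (with continuity correction) for the p-value.
Step 5: p-value = 0.040149; compare to alpha = 0.1. reject H0.

U_X = 5.5, p = 0.040149, reject H0 at alpha = 0.1.


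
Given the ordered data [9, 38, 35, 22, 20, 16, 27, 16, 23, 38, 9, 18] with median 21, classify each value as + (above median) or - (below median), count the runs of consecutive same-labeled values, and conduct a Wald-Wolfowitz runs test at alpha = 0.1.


Step 1: Compute median = 21; label A = above, B = below.
Labels in order: BAAABBABAABB  (n_A = 6, n_B = 6)
Step 2: Count runs R = 7.
Step 3: Under H0 (random ordering), E[R] = 2*n_A*n_B/(n_A+n_B) + 1 = 2*6*6/12 + 1 = 7.0000.
        Var[R] = 2*n_A*n_B*(2*n_A*n_B - n_A - n_B) / ((n_A+n_B)^2 * (n_A+n_B-1)) = 4320/1584 = 2.7273.
        SD[R] = 1.6514.
Step 4: R = E[R], so z = 0 with no continuity correction.
Step 5: Two-sided p-value via normal approximation = 2*(1 - Phi(|z|)) = 1.000000.
Step 6: alpha = 0.1. fail to reject H0.

R = 7, z = 0.0000, p = 1.000000, fail to reject H0.


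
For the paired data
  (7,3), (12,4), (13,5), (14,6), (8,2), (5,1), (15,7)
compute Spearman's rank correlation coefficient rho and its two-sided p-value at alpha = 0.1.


Step 1: Rank x and y separately (midranks; no ties here).
rank(x): 7->2, 12->4, 13->5, 14->6, 8->3, 5->1, 15->7
rank(y): 3->3, 4->4, 5->5, 6->6, 2->2, 1->1, 7->7
Step 2: d_i = R_x(i) - R_y(i); compute d_i^2.
  (2-3)^2=1, (4-4)^2=0, (5-5)^2=0, (6-6)^2=0, (3-2)^2=1, (1-1)^2=0, (7-7)^2=0
sum(d^2) = 2.
Step 3: rho = 1 - 6*2 / (7*(7^2 - 1)) = 1 - 12/336 = 0.964286.
Step 4: Under H0, t = rho * sqrt((n-2)/(1-rho^2)) = 8.1408 ~ t(5).
Step 5: Two-sided p-value from the t-distribution with 5 df = 0.000454.
Step 6: alpha = 0.1. reject H0.

rho = 0.9643, p = 0.000454, reject H0 at alpha = 0.1.


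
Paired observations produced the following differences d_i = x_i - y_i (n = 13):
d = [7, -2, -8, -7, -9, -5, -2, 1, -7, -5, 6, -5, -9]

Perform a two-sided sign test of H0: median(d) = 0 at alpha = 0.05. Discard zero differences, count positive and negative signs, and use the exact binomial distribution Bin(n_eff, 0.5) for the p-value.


Step 1: Discard zero differences. Original n = 13; n_eff = number of nonzero differences = 13.
Nonzero differences (with sign): +7, -2, -8, -7, -9, -5, -2, +1, -7, -5, +6, -5, -9
Step 2: Count signs: positive = 3, negative = 10.
Step 3: Under H0: P(positive) = 0.5, so the number of positives S ~ Bin(13, 0.5).
Step 4: Two-sided exact p-value = sum of Bin(13,0.5) probabilities at or below the observed probability = 0.092285.
Step 5: alpha = 0.05. fail to reject H0.

n_eff = 13, pos = 3, neg = 10, p = 0.092285, fail to reject H0.


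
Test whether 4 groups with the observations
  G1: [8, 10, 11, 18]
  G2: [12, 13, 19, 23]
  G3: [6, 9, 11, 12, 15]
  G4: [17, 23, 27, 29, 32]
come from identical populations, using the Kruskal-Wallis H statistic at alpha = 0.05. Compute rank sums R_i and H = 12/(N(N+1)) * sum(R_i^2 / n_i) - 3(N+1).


Step 1: Combine all N = 18 observations and assign midranks.
sorted (value, group, rank): (6,G3,1), (8,G1,2), (9,G3,3), (10,G1,4), (11,G1,5.5), (11,G3,5.5), (12,G2,7.5), (12,G3,7.5), (13,G2,9), (15,G3,10), (17,G4,11), (18,G1,12), (19,G2,13), (23,G2,14.5), (23,G4,14.5), (27,G4,16), (29,G4,17), (32,G4,18)
Step 2: Sum ranks within each group.
R_1 = 23.5 (n_1 = 4)
R_2 = 44 (n_2 = 4)
R_3 = 27 (n_3 = 5)
R_4 = 76.5 (n_4 = 5)
Step 3: H = 12/(N(N+1)) * sum(R_i^2/n_i) - 3(N+1)
     = 12/(18*19) * (23.5^2/4 + 44^2/4 + 27^2/5 + 76.5^2/5) - 3*19
     = 0.035088 * 1938.31 - 57
     = 11.010965.
Step 4: Ties present; correction factor C = 1 - 18/(18^3 - 18) = 0.996904. Corrected H = 11.010965 / 0.996904 = 11.045160.
Step 5: Under H0, H ~ chi^2(3); p-value = 0.011484.
Step 6: alpha = 0.05. reject H0.

H = 11.0452, df = 3, p = 0.011484, reject H0.


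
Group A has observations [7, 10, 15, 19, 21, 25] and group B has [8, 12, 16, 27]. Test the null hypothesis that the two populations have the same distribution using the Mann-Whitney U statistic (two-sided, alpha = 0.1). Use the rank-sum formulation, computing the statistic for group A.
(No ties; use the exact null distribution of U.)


Step 1: Combine and sort all 10 observations; assign midranks.
sorted (value, group): (7,X), (8,Y), (10,X), (12,Y), (15,X), (16,Y), (19,X), (21,X), (25,X), (27,Y)
ranks: 7->1, 8->2, 10->3, 12->4, 15->5, 16->6, 19->7, 21->8, 25->9, 27->10
Step 2: Rank sum for X: R1 = 1 + 3 + 5 + 7 + 8 + 9 = 33.
Step 3: U_X = R1 - n1(n1+1)/2 = 33 - 6*7/2 = 33 - 21 = 12.
       U_Y = n1*n2 - U_X = 24 - 12 = 12.
Step 4: No ties, so the exact null distribution of U (based on enumerating the C(10,6) = 210 equally likely rank assignments) gives the two-sided p-value.
Step 5: p-value = 1.000000; compare to alpha = 0.1. fail to reject H0.

U_X = 12, p = 1.000000, fail to reject H0 at alpha = 0.1.


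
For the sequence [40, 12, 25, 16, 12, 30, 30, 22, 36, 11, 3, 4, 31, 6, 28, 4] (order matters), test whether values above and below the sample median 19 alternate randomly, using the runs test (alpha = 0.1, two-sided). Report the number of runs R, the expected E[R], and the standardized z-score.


Step 1: Compute median = 19; label A = above, B = below.
Labels in order: ABABBAAAABBBABAB  (n_A = 8, n_B = 8)
Step 2: Count runs R = 10.
Step 3: Under H0 (random ordering), E[R] = 2*n_A*n_B/(n_A+n_B) + 1 = 2*8*8/16 + 1 = 9.0000.
        Var[R] = 2*n_A*n_B*(2*n_A*n_B - n_A - n_B) / ((n_A+n_B)^2 * (n_A+n_B-1)) = 14336/3840 = 3.7333.
        SD[R] = 1.9322.
Step 4: Continuity-corrected z = (R - 0.5 - E[R]) / SD[R] = (10 - 0.5 - 9.0000) / 1.9322 = 0.2588.
Step 5: Two-sided p-value via normal approximation = 2*(1 - Phi(|z|)) = 0.795809.
Step 6: alpha = 0.1. fail to reject H0.

R = 10, z = 0.2588, p = 0.795809, fail to reject H0.


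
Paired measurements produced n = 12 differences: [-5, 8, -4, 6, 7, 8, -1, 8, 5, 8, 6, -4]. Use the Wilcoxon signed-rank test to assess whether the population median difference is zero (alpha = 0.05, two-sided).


Step 1: Drop any zero differences (none here) and take |d_i|.
|d| = [5, 8, 4, 6, 7, 8, 1, 8, 5, 8, 6, 4]
Step 2: Midrank |d_i| (ties get averaged ranks).
ranks: |5|->4.5, |8|->10.5, |4|->2.5, |6|->6.5, |7|->8, |8|->10.5, |1|->1, |8|->10.5, |5|->4.5, |8|->10.5, |6|->6.5, |4|->2.5
Step 3: Attach original signs; sum ranks with positive sign and with negative sign.
W+ = 10.5 + 6.5 + 8 + 10.5 + 10.5 + 4.5 + 10.5 + 6.5 = 67.5
W- = 4.5 + 2.5 + 1 + 2.5 = 10.5
(Check: W+ + W- = 78 should equal n(n+1)/2 = 78.)
Step 4: Test statistic W = min(W+, W-) = 10.5.
Step 5: Ties in |d|, so use the tie-corrected normal approximation.
        E[W] = n(n+1)/4 = 12*13/4 = 39.
        Tie groups: |d|=4 (t=2), |d|=5 (t=2), |d|=6 (t=2), |d|=8 (t=4); sum(t^3 - t) = 78.
        Var[W] = n(n+1)(2n+1)/24 - sum(t^3-t)/48 = 3900/24 - 78/48 = 160.875.
        z = (W - E[W]) / sqrt(Var[W]) = (10.5 - 39) / 12.6837 = -2.2470.
        Two-sided p = 2*Phi(z) = 0.024641.
Step 6: alpha = 0.05. reject H0.

W+ = 67.5, W- = 10.5, W = min = 10.5, p = 0.024641, reject H0.


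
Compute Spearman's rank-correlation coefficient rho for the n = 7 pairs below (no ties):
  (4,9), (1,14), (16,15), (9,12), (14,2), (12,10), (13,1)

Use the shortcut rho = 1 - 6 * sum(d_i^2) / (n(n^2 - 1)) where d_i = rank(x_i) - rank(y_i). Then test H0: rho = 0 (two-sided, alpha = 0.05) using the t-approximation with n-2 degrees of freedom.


Step 1: Rank x and y separately (midranks; no ties here).
rank(x): 4->2, 1->1, 16->7, 9->3, 14->6, 12->4, 13->5
rank(y): 9->3, 14->6, 15->7, 12->5, 2->2, 10->4, 1->1
Step 2: d_i = R_x(i) - R_y(i); compute d_i^2.
  (2-3)^2=1, (1-6)^2=25, (7-7)^2=0, (3-5)^2=4, (6-2)^2=16, (4-4)^2=0, (5-1)^2=16
sum(d^2) = 62.
Step 3: rho = 1 - 6*62 / (7*(7^2 - 1)) = 1 - 372/336 = -0.107143.
Step 4: Under H0, t = rho * sqrt((n-2)/(1-rho^2)) = -0.2410 ~ t(5).
Step 5: Two-sided p-value from the t-distribution with 5 df = 0.819151.
Step 6: alpha = 0.05. fail to reject H0.

rho = -0.1071, p = 0.819151, fail to reject H0 at alpha = 0.05.


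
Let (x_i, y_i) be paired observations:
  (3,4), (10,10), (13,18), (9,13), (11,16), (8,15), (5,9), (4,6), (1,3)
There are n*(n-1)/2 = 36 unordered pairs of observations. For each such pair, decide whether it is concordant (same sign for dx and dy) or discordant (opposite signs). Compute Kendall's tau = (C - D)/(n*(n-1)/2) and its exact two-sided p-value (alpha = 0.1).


Step 1: Enumerate the 36 unordered pairs (i,j) with i<j and classify each by sign(x_j-x_i) * sign(y_j-y_i).
  (1,2):dx=+7,dy=+6->C; (1,3):dx=+10,dy=+14->C; (1,4):dx=+6,dy=+9->C; (1,5):dx=+8,dy=+12->C
  (1,6):dx=+5,dy=+11->C; (1,7):dx=+2,dy=+5->C; (1,8):dx=+1,dy=+2->C; (1,9):dx=-2,dy=-1->C
  (2,3):dx=+3,dy=+8->C; (2,4):dx=-1,dy=+3->D; (2,5):dx=+1,dy=+6->C; (2,6):dx=-2,dy=+5->D
  (2,7):dx=-5,dy=-1->C; (2,8):dx=-6,dy=-4->C; (2,9):dx=-9,dy=-7->C; (3,4):dx=-4,dy=-5->C
  (3,5):dx=-2,dy=-2->C; (3,6):dx=-5,dy=-3->C; (3,7):dx=-8,dy=-9->C; (3,8):dx=-9,dy=-12->C
  (3,9):dx=-12,dy=-15->C; (4,5):dx=+2,dy=+3->C; (4,6):dx=-1,dy=+2->D; (4,7):dx=-4,dy=-4->C
  (4,8):dx=-5,dy=-7->C; (4,9):dx=-8,dy=-10->C; (5,6):dx=-3,dy=-1->C; (5,7):dx=-6,dy=-7->C
  (5,8):dx=-7,dy=-10->C; (5,9):dx=-10,dy=-13->C; (6,7):dx=-3,dy=-6->C; (6,8):dx=-4,dy=-9->C
  (6,9):dx=-7,dy=-12->C; (7,8):dx=-1,dy=-3->C; (7,9):dx=-4,dy=-6->C; (8,9):dx=-3,dy=-3->C
Step 2: C = 33, D = 3, total pairs = 36.
Step 3: tau = (C - D)/(n(n-1)/2) = (33 - 3)/36 = 0.833333.
Step 4: Exact two-sided p-value (enumerate n! = 362880 permutations of y under H0): p = 0.000854.
Step 5: alpha = 0.1. reject H0.

tau_b = 0.8333 (C=33, D=3), p = 0.000854, reject H0.


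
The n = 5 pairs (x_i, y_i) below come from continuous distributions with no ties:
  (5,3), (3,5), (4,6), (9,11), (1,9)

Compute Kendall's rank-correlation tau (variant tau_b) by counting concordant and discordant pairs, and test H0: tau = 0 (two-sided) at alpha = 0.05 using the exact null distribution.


Step 1: Enumerate the 10 unordered pairs (i,j) with i<j and classify each by sign(x_j-x_i) * sign(y_j-y_i).
  (1,2):dx=-2,dy=+2->D; (1,3):dx=-1,dy=+3->D; (1,4):dx=+4,dy=+8->C; (1,5):dx=-4,dy=+6->D
  (2,3):dx=+1,dy=+1->C; (2,4):dx=+6,dy=+6->C; (2,5):dx=-2,dy=+4->D; (3,4):dx=+5,dy=+5->C
  (3,5):dx=-3,dy=+3->D; (4,5):dx=-8,dy=-2->C
Step 2: C = 5, D = 5, total pairs = 10.
Step 3: tau = (C - D)/(n(n-1)/2) = (5 - 5)/10 = 0.000000.
Step 4: Exact two-sided p-value (enumerate n! = 120 permutations of y under H0): p = 1.000000.
Step 5: alpha = 0.05. fail to reject H0.

tau_b = 0.0000 (C=5, D=5), p = 1.000000, fail to reject H0.


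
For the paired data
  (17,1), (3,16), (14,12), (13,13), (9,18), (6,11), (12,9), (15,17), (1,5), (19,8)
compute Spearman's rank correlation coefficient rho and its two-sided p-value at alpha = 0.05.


Step 1: Rank x and y separately (midranks; no ties here).
rank(x): 17->9, 3->2, 14->7, 13->6, 9->4, 6->3, 12->5, 15->8, 1->1, 19->10
rank(y): 1->1, 16->8, 12->6, 13->7, 18->10, 11->5, 9->4, 17->9, 5->2, 8->3
Step 2: d_i = R_x(i) - R_y(i); compute d_i^2.
  (9-1)^2=64, (2-8)^2=36, (7-6)^2=1, (6-7)^2=1, (4-10)^2=36, (3-5)^2=4, (5-4)^2=1, (8-9)^2=1, (1-2)^2=1, (10-3)^2=49
sum(d^2) = 194.
Step 3: rho = 1 - 6*194 / (10*(10^2 - 1)) = 1 - 1164/990 = -0.175758.
Step 4: Under H0, t = rho * sqrt((n-2)/(1-rho^2)) = -0.5050 ~ t(8).
Step 5: Two-sided p-value from the t-distribution with 8 df = 0.627188.
Step 6: alpha = 0.05. fail to reject H0.

rho = -0.1758, p = 0.627188, fail to reject H0 at alpha = 0.05.


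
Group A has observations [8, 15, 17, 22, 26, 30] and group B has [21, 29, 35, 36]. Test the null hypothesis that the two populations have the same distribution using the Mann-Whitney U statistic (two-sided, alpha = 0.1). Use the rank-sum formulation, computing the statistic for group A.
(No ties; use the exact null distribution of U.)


Step 1: Combine and sort all 10 observations; assign midranks.
sorted (value, group): (8,X), (15,X), (17,X), (21,Y), (22,X), (26,X), (29,Y), (30,X), (35,Y), (36,Y)
ranks: 8->1, 15->2, 17->3, 21->4, 22->5, 26->6, 29->7, 30->8, 35->9, 36->10
Step 2: Rank sum for X: R1 = 1 + 2 + 3 + 5 + 6 + 8 = 25.
Step 3: U_X = R1 - n1(n1+1)/2 = 25 - 6*7/2 = 25 - 21 = 4.
       U_Y = n1*n2 - U_X = 24 - 4 = 20.
Step 4: No ties, so the exact null distribution of U (based on enumerating the C(10,6) = 210 equally likely rank assignments) gives the two-sided p-value.
Step 5: p-value = 0.114286; compare to alpha = 0.1. fail to reject H0.

U_X = 4, p = 0.114286, fail to reject H0 at alpha = 0.1.


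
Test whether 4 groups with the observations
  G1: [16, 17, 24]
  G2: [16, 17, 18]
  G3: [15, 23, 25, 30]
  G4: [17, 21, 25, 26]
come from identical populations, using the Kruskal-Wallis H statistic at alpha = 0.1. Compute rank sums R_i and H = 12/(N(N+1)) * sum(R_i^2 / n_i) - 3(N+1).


Step 1: Combine all N = 14 observations and assign midranks.
sorted (value, group, rank): (15,G3,1), (16,G1,2.5), (16,G2,2.5), (17,G1,5), (17,G2,5), (17,G4,5), (18,G2,7), (21,G4,8), (23,G3,9), (24,G1,10), (25,G3,11.5), (25,G4,11.5), (26,G4,13), (30,G3,14)
Step 2: Sum ranks within each group.
R_1 = 17.5 (n_1 = 3)
R_2 = 14.5 (n_2 = 3)
R_3 = 35.5 (n_3 = 4)
R_4 = 37.5 (n_4 = 4)
Step 3: H = 12/(N(N+1)) * sum(R_i^2/n_i) - 3(N+1)
     = 12/(14*15) * (17.5^2/3 + 14.5^2/3 + 35.5^2/4 + 37.5^2/4) - 3*15
     = 0.057143 * 838.792 - 45
     = 2.930952.
Step 4: Ties present; correction factor C = 1 - 36/(14^3 - 14) = 0.986813. Corrected H = 2.930952 / 0.986813 = 2.970119.
Step 5: Under H0, H ~ chi^2(3); p-value = 0.396255.
Step 6: alpha = 0.1. fail to reject H0.

H = 2.9701, df = 3, p = 0.396255, fail to reject H0.


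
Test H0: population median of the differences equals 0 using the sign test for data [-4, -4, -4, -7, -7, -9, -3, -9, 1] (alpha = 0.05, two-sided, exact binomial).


Step 1: Discard zero differences. Original n = 9; n_eff = number of nonzero differences = 9.
Nonzero differences (with sign): -4, -4, -4, -7, -7, -9, -3, -9, +1
Step 2: Count signs: positive = 1, negative = 8.
Step 3: Under H0: P(positive) = 0.5, so the number of positives S ~ Bin(9, 0.5).
Step 4: Two-sided exact p-value = sum of Bin(9,0.5) probabilities at or below the observed probability = 0.039062.
Step 5: alpha = 0.05. reject H0.

n_eff = 9, pos = 1, neg = 8, p = 0.039062, reject H0.


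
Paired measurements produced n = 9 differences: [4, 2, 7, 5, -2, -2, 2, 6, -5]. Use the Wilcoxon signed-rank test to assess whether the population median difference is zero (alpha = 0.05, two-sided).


Step 1: Drop any zero differences (none here) and take |d_i|.
|d| = [4, 2, 7, 5, 2, 2, 2, 6, 5]
Step 2: Midrank |d_i| (ties get averaged ranks).
ranks: |4|->5, |2|->2.5, |7|->9, |5|->6.5, |2|->2.5, |2|->2.5, |2|->2.5, |6|->8, |5|->6.5
Step 3: Attach original signs; sum ranks with positive sign and with negative sign.
W+ = 5 + 2.5 + 9 + 6.5 + 2.5 + 8 = 33.5
W- = 2.5 + 2.5 + 6.5 = 11.5
(Check: W+ + W- = 45 should equal n(n+1)/2 = 45.)
Step 4: Test statistic W = min(W+, W-) = 11.5.
Step 5: Ties in |d|, so use the tie-corrected normal approximation.
        E[W] = n(n+1)/4 = 9*10/4 = 22.5.
        Tie groups: |d|=2 (t=4), |d|=5 (t=2); sum(t^3 - t) = 66.
        Var[W] = n(n+1)(2n+1)/24 - sum(t^3-t)/48 = 1710/24 - 66/48 = 69.875.
        z = (W - E[W]) / sqrt(Var[W]) = (11.5 - 22.5) / 8.3591 = -1.3159.
        Two-sided p = 2*Phi(z) = 0.188199.
Step 6: alpha = 0.05. fail to reject H0.

W+ = 33.5, W- = 11.5, W = min = 11.5, p = 0.188199, fail to reject H0.
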